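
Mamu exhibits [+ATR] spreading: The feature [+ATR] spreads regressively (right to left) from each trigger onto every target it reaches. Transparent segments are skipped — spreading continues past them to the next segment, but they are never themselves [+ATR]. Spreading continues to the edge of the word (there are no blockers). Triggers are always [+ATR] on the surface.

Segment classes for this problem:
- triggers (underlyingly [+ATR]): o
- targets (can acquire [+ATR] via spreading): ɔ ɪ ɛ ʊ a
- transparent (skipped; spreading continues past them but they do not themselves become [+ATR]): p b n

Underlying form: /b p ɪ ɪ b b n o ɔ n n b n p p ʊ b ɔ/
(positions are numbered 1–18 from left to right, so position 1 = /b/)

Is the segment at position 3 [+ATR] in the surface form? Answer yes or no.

From /o/ at 8 leftward: 7 /n/ transparent; 6 /b/ transparent; 5 /b/ transparent; 4 /ɪ/ → [+ATR]; 3 /ɪ/ → [+ATR]; 2 /p/ transparent; 1 /b/ transparent; word edge.
Targets with no active source: positions 9 16 18 stay [-ATR].
[+ATR] positions on the surface: 3 4 8.

yes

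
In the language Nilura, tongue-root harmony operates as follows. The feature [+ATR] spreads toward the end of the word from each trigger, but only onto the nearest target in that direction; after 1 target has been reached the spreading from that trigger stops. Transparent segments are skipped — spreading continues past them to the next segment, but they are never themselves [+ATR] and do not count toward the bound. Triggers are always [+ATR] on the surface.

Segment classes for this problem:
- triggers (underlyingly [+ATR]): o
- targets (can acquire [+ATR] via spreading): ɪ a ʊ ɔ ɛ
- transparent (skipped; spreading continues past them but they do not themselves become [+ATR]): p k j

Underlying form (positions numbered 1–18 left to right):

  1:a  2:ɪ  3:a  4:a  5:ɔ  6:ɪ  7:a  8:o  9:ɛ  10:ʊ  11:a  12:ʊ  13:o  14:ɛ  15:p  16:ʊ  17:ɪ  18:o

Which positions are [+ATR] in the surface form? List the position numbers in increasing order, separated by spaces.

8 9 13 14 18

From /o/ at 8 rightward: 9 /ɛ/ → [+ATR]; bound reached.
From /o/ at 13 rightward: 14 /ɛ/ → [+ATR]; bound reached.
From /o/ at 18 rightward: word edge.
Targets with no active source: positions 1 2 3 4 5 6 7 10 11 12 16 17 stay [-ATR].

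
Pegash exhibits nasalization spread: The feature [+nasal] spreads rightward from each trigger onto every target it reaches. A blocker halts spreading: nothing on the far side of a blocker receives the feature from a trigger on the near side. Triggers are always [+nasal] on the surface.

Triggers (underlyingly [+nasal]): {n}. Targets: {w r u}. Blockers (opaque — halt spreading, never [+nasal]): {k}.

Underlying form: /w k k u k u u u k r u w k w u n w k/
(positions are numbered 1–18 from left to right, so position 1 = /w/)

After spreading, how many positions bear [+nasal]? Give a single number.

From /n/ at 16 rightward: 17 /w/ → [+nasal]; 18 /k/ blocks.
Targets with no active source: positions 1 4 6 7 8 10 11 12 14 15 stay [-nasal].
[+nasal] positions on the surface: 16 17.

2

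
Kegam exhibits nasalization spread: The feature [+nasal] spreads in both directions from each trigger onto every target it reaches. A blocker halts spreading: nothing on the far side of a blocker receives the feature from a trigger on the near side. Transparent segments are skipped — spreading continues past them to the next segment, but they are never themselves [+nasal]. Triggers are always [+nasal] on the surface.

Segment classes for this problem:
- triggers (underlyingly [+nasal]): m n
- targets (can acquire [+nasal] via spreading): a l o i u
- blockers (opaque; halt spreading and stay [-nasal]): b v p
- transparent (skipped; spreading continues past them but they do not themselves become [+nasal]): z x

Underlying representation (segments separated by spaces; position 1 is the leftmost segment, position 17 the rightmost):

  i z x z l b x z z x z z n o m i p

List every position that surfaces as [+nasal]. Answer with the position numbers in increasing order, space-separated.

13 14 15 16

From /n/ at 13 rightward: 14 /o/ → [+nasal]; 15 /m/ is itself a trigger — this domain ends here.
From /n/ at 13 leftward: 12 /z/ transparent; 11 /z/ transparent; 10 /x/ transparent; 9 /z/ transparent; 8 /z/ transparent; 7 /x/ transparent; 6 /b/ blocks.
From /m/ at 15 rightward: 16 /i/ → [+nasal]; 17 /p/ blocks.
From /m/ at 15 leftward: 14 /o/ → [+nasal]; 13 /n/ is itself a trigger — this domain ends here.
Targets with no active source: positions 1 5 stay [-nasal].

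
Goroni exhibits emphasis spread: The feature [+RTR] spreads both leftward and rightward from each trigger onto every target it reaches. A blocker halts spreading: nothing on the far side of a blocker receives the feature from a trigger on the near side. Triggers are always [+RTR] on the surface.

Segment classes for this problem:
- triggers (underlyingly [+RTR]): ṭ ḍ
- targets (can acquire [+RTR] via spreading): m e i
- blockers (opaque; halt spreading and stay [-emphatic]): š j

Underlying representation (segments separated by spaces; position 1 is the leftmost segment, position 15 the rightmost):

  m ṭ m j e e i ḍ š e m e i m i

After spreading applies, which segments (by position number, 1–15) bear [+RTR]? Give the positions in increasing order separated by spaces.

1 2 3 5 6 7 8

From /ṭ/ at 2 rightward: 3 /m/ → [+RTR]; 4 /j/ blocks.
From /ṭ/ at 2 leftward: 1 /m/ → [+RTR]; word edge.
From /ḍ/ at 8 rightward: 9 /š/ blocks.
From /ḍ/ at 8 leftward: 7 /i/ → [+RTR]; 6 /e/ → [+RTR]; 5 /e/ → [+RTR]; 4 /j/ blocks.
Targets with no active source: positions 10 11 12 13 14 15 stay [-emphatic].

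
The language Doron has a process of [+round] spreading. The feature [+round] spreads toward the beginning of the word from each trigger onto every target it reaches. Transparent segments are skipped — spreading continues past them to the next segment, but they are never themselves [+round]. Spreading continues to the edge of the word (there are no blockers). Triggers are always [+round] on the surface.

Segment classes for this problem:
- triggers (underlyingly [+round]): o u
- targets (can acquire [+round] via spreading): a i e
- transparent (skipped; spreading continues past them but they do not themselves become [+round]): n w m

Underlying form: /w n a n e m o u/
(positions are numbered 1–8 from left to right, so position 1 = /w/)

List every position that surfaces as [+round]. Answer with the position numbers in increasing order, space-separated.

From /o/ at 7 leftward: 6 /m/ transparent; 5 /e/ → [+round]; 4 /n/ transparent; 3 /a/ → [+round]; 2 /n/ transparent; 1 /w/ transparent; word edge.
From /u/ at 8 leftward: 7 /o/ is itself a trigger — this domain ends here.

3 5 7 8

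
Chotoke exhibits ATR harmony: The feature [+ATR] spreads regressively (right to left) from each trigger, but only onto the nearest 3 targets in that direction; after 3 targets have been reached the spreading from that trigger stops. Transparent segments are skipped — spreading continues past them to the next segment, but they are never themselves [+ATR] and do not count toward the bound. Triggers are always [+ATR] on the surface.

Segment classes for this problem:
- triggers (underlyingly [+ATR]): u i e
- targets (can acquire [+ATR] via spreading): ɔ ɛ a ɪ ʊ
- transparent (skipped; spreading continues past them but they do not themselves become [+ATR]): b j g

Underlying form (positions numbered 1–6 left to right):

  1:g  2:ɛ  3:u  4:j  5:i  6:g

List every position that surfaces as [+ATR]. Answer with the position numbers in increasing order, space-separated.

From /u/ at 3 leftward: 2 /ɛ/ → [+ATR]; 1 /g/ transparent; word edge.
From /i/ at 5 leftward: 4 /j/ transparent; 3 /u/ is itself a trigger — this domain ends here.

2 3 5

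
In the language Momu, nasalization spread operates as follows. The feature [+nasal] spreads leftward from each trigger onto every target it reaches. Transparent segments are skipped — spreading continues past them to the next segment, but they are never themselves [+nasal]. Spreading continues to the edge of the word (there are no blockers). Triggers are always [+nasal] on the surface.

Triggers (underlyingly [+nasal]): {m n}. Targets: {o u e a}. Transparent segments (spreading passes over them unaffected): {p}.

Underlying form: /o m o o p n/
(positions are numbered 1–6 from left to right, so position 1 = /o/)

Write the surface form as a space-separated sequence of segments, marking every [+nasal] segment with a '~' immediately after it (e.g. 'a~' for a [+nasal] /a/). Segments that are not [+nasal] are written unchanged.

From /m/ at 2 leftward: 1 /o/ → [+nasal]; word edge.
From /n/ at 6 leftward: 5 /p/ transparent; 4 /o/ → [+nasal]; 3 /o/ → [+nasal]; 2 /m/ is itself a trigger — this domain ends here.
[+nasal] positions on the surface: 1 2 3 4 6.

o~ m~ o~ o~ p n~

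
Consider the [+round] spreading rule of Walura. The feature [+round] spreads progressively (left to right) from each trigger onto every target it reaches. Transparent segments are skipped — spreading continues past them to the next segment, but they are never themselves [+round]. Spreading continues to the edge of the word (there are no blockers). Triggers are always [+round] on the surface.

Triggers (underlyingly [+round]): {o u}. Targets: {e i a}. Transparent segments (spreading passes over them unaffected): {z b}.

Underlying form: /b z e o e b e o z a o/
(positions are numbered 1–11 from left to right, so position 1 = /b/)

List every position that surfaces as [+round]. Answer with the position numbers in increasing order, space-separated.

4 5 7 8 10 11

From /o/ at 4 rightward: 5 /e/ → [+round]; 6 /b/ transparent; 7 /e/ → [+round]; 8 /o/ is itself a trigger — this domain ends here.
From /o/ at 8 rightward: 9 /z/ transparent; 10 /a/ → [+round]; 11 /o/ is itself a trigger — this domain ends here.
From /o/ at 11 rightward: word edge.
Target with no active source: position 3 stays [-round].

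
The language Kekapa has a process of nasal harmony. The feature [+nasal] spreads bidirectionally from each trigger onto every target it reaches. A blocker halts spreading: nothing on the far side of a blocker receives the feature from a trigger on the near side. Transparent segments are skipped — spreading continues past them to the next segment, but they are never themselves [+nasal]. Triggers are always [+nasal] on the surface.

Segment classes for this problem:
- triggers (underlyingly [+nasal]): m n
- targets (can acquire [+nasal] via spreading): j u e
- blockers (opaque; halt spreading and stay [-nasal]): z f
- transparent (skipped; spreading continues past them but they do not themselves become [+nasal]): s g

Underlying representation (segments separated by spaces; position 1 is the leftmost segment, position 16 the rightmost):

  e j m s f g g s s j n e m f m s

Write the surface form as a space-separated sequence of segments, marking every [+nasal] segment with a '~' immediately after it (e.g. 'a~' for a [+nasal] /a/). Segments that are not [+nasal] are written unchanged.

From /m/ at 3 rightward: 4 /s/ transparent; 5 /f/ blocks.
From /m/ at 3 leftward: 2 /j/ → [+nasal]; 1 /e/ → [+nasal]; word edge.
From /n/ at 11 rightward: 12 /e/ → [+nasal]; 13 /m/ is itself a trigger — this domain ends here.
From /n/ at 11 leftward: 10 /j/ → [+nasal]; 9 /s/ transparent; 8 /s/ transparent; 7 /g/ transparent; 6 /g/ transparent; 5 /f/ blocks.
From /m/ at 13 rightward: 14 /f/ blocks.
From /m/ at 13 leftward: 12 /e/ → [+nasal]; 11 /n/ is itself a trigger — this domain ends here.
From /m/ at 15 rightward: 16 /s/ transparent; word edge.
From /m/ at 15 leftward: 14 /f/ blocks.
[+nasal] positions on the surface: 1 2 3 10 11 12 13 15.

e~ j~ m~ s f g g s s j~ n~ e~ m~ f m~ s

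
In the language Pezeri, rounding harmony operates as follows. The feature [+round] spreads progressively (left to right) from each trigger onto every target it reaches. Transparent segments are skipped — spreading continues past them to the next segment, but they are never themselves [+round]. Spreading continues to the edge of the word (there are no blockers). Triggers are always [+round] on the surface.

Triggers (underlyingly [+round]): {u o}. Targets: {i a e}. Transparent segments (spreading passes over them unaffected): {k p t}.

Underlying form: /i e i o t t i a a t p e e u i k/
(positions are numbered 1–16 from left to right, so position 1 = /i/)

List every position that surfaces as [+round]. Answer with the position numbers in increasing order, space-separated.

4 7 8 9 12 13 14 15

From /o/ at 4 rightward: 5 /t/ transparent; 6 /t/ transparent; 7 /i/ → [+round]; 8 /a/ → [+round]; 9 /a/ → [+round]; 10 /t/ transparent; 11 /p/ transparent; 12 /e/ → [+round]; 13 /e/ → [+round]; 14 /u/ is itself a trigger — this domain ends here.
From /u/ at 14 rightward: 15 /i/ → [+round]; 16 /k/ transparent; word edge.
Targets with no active source: positions 1 2 3 stay [-round].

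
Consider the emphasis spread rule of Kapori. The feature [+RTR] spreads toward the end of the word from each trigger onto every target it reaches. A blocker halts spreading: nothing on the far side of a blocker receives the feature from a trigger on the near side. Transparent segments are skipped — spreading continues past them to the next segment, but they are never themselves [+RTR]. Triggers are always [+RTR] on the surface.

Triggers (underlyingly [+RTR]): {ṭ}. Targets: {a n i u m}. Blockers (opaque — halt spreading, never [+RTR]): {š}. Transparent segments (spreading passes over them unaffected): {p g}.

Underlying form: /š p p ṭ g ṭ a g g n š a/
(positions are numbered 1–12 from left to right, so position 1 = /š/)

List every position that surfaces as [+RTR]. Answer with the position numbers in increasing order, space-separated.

4 6 7 10

From /ṭ/ at 4 rightward: 5 /g/ transparent; 6 /ṭ/ is itself a trigger — this domain ends here.
From /ṭ/ at 6 rightward: 7 /a/ → [+RTR]; 8 /g/ transparent; 9 /g/ transparent; 10 /n/ → [+RTR]; 11 /š/ blocks.
Target with no active source: position 12 stays [-emphatic].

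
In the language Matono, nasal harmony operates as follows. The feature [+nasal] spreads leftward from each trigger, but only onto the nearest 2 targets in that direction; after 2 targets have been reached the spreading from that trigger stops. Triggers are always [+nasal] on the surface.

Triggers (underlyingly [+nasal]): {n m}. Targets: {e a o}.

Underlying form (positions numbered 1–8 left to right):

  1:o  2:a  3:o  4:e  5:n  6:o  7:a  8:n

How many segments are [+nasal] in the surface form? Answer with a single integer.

6

From /n/ at 5 leftward: 4 /e/ → [+nasal]; 3 /o/ → [+nasal]; bound reached.
From /n/ at 8 leftward: 7 /a/ → [+nasal]; 6 /o/ → [+nasal]; bound reached.
Targets with no active source: positions 1 2 stay [-nasal].
[+nasal] positions on the surface: 3 4 5 6 7 8.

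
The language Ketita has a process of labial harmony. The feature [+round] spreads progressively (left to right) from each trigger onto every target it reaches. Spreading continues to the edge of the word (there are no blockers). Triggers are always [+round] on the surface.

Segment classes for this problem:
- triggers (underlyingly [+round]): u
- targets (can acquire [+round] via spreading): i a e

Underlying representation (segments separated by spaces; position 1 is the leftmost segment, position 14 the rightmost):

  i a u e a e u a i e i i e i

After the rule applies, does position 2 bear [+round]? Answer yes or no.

From /u/ at 3 rightward: 4 /e/ → [+round]; 5 /a/ → [+round]; 6 /e/ → [+round]; 7 /u/ is itself a trigger — this domain ends here.
From /u/ at 7 rightward: 8 /a/ → [+round]; 9 /i/ → [+round]; 10 /e/ → [+round]; 11 /i/ → [+round]; 12 /i/ → [+round]; 13 /e/ → [+round]; 14 /i/ → [+round]; word edge.
Targets with no active source: positions 1 2 stay [-round].
[+round] positions on the surface: 3 4 5 6 7 8 9 10 11 12 13 14.

no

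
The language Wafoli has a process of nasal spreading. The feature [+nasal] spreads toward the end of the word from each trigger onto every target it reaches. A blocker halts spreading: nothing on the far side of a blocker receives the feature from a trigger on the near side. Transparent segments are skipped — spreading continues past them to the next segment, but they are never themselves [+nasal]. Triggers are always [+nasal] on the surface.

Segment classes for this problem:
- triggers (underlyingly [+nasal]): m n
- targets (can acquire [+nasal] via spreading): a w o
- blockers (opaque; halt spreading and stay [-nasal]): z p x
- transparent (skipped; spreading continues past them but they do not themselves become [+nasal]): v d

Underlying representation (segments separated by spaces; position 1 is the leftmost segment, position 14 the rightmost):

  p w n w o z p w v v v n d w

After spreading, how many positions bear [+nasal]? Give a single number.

5

From /n/ at 3 rightward: 4 /w/ → [+nasal]; 5 /o/ → [+nasal]; 6 /z/ blocks.
From /n/ at 12 rightward: 13 /d/ transparent; 14 /w/ → [+nasal]; word edge.
Targets with no active source: positions 2 8 stay [-nasal].
[+nasal] positions on the surface: 3 4 5 12 14.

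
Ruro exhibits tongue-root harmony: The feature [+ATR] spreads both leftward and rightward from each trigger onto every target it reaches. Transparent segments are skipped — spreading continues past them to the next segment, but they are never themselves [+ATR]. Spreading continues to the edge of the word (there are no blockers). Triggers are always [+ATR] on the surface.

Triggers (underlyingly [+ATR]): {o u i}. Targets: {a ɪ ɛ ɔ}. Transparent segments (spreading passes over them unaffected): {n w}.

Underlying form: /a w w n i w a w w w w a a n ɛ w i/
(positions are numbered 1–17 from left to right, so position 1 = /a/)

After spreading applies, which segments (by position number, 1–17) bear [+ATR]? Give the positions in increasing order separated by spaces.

1 5 7 12 13 15 17

From /i/ at 5 rightward: 6 /w/ transparent; 7 /a/ → [+ATR]; 8 /w/ transparent; 9 /w/ transparent; 10 /w/ transparent; 11 /w/ transparent; 12 /a/ → [+ATR]; 13 /a/ → [+ATR]; 14 /n/ transparent; 15 /ɛ/ → [+ATR]; 16 /w/ transparent; 17 /i/ is itself a trigger — this domain ends here.
From /i/ at 5 leftward: 4 /n/ transparent; 3 /w/ transparent; 2 /w/ transparent; 1 /a/ → [+ATR]; word edge.
From /i/ at 17 rightward: word edge.
From /i/ at 17 leftward: 16 /w/ transparent; 15 /ɛ/ → [+ATR]; 14 /n/ transparent; 13 /a/ → [+ATR]; 12 /a/ → [+ATR]; 11 /w/ transparent; 10 /w/ transparent; 9 /w/ transparent; 8 /w/ transparent; 7 /a/ → [+ATR]; 6 /w/ transparent; 5 /i/ is itself a trigger — this domain ends here.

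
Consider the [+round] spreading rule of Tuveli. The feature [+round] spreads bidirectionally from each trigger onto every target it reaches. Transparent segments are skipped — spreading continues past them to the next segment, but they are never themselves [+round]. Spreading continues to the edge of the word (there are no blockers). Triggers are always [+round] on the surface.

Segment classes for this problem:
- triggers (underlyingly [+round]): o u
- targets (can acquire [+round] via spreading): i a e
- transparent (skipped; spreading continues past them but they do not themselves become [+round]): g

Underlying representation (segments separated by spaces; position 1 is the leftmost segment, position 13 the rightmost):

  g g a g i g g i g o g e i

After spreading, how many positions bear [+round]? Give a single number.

From /o/ at 10 rightward: 11 /g/ transparent; 12 /e/ → [+round]; 13 /i/ → [+round]; word edge.
From /o/ at 10 leftward: 9 /g/ transparent; 8 /i/ → [+round]; 7 /g/ transparent; 6 /g/ transparent; 5 /i/ → [+round]; 4 /g/ transparent; 3 /a/ → [+round]; 2 /g/ transparent; 1 /g/ transparent; word edge.
[+round] positions on the surface: 3 5 8 10 12 13.

6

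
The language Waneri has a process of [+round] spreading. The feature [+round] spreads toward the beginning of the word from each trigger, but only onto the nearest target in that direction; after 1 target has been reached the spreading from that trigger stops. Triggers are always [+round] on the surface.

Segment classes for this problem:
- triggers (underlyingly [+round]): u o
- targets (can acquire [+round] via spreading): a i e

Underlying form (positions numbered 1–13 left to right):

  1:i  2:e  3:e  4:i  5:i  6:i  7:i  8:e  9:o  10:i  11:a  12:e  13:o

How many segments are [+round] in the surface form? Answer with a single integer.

From /o/ at 9 leftward: 8 /e/ → [+round]; bound reached.
From /o/ at 13 leftward: 12 /e/ → [+round]; bound reached.
Targets with no active source: positions 1 2 3 4 5 6 7 10 11 stay [-round].
[+round] positions on the surface: 8 9 12 13.

4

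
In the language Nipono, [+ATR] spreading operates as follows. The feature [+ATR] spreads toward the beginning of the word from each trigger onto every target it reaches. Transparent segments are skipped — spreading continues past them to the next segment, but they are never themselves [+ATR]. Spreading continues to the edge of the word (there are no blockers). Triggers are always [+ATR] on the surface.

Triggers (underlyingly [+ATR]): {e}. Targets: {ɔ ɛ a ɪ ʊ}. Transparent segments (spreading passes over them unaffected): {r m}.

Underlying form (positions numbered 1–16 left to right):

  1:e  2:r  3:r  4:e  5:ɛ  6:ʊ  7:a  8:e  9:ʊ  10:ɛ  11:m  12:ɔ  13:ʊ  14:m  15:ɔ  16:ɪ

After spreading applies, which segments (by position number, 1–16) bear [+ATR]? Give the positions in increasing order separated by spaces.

From /e/ at 1 leftward: word edge.
From /e/ at 4 leftward: 3 /r/ transparent; 2 /r/ transparent; 1 /e/ is itself a trigger — this domain ends here.
From /e/ at 8 leftward: 7 /a/ → [+ATR]; 6 /ʊ/ → [+ATR]; 5 /ɛ/ → [+ATR]; 4 /e/ is itself a trigger — this domain ends here.
Targets with no active source: positions 9 10 12 13 15 16 stay [-ATR].

1 4 5 6 7 8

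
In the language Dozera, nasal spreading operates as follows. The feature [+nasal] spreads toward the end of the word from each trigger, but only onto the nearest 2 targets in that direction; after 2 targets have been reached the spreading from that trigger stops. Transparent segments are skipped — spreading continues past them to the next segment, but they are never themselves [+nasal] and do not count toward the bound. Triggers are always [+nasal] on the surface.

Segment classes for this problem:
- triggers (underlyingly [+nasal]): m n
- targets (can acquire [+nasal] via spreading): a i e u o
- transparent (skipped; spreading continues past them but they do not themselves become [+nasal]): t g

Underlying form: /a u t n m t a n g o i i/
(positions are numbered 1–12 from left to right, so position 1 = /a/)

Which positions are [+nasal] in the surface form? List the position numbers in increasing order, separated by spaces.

From /n/ at 4 rightward: 5 /m/ is itself a trigger — this domain ends here.
From /m/ at 5 rightward: 6 /t/ transparent; 7 /a/ → [+nasal]; 8 /n/ is itself a trigger — this domain ends here.
From /n/ at 8 rightward: 9 /g/ transparent; 10 /o/ → [+nasal]; 11 /i/ → [+nasal]; bound reached.
Targets with no active source: positions 1 2 12 stay [-nasal].

4 5 7 8 10 11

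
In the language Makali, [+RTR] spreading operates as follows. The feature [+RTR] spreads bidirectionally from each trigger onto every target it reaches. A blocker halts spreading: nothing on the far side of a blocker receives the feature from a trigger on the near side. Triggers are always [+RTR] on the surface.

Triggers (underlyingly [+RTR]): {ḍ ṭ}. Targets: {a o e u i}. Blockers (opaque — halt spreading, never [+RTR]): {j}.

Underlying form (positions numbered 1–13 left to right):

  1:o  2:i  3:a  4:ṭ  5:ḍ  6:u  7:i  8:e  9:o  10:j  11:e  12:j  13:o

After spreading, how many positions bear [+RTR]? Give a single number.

From /ṭ/ at 4 rightward: 5 /ḍ/ is itself a trigger — this domain ends here.
From /ṭ/ at 4 leftward: 3 /a/ → [+RTR]; 2 /i/ → [+RTR]; 1 /o/ → [+RTR]; word edge.
From /ḍ/ at 5 rightward: 6 /u/ → [+RTR]; 7 /i/ → [+RTR]; 8 /e/ → [+RTR]; 9 /o/ → [+RTR]; 10 /j/ blocks.
From /ḍ/ at 5 leftward: 4 /ṭ/ is itself a trigger — this domain ends here.
Targets with no active source: positions 11 13 stay [-emphatic].
[+RTR] positions on the surface: 1 2 3 4 5 6 7 8 9.

9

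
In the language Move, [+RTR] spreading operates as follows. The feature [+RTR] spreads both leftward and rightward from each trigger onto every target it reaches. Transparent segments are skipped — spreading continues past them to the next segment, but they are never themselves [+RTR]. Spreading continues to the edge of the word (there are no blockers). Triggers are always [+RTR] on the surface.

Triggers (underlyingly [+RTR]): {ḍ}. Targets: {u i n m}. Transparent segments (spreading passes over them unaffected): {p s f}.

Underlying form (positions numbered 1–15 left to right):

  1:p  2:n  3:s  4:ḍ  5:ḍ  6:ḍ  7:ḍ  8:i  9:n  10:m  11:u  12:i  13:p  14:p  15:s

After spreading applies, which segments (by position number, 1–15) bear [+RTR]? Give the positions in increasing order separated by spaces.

From /ḍ/ at 4 rightward: 5 /ḍ/ is itself a trigger — this domain ends here.
From /ḍ/ at 4 leftward: 3 /s/ transparent; 2 /n/ → [+RTR]; 1 /p/ transparent; word edge.
From /ḍ/ at 5 rightward: 6 /ḍ/ is itself a trigger — this domain ends here.
From /ḍ/ at 5 leftward: 4 /ḍ/ is itself a trigger — this domain ends here.
From /ḍ/ at 6 rightward: 7 /ḍ/ is itself a trigger — this domain ends here.
From /ḍ/ at 6 leftward: 5 /ḍ/ is itself a trigger — this domain ends here.
From /ḍ/ at 7 rightward: 8 /i/ → [+RTR]; 9 /n/ → [+RTR]; 10 /m/ → [+RTR]; 11 /u/ → [+RTR]; 12 /i/ → [+RTR]; 13 /p/ transparent; 14 /p/ transparent; 15 /s/ transparent; word edge.
From /ḍ/ at 7 leftward: 6 /ḍ/ is itself a trigger — this domain ends here.

2 4 5 6 7 8 9 10 11 12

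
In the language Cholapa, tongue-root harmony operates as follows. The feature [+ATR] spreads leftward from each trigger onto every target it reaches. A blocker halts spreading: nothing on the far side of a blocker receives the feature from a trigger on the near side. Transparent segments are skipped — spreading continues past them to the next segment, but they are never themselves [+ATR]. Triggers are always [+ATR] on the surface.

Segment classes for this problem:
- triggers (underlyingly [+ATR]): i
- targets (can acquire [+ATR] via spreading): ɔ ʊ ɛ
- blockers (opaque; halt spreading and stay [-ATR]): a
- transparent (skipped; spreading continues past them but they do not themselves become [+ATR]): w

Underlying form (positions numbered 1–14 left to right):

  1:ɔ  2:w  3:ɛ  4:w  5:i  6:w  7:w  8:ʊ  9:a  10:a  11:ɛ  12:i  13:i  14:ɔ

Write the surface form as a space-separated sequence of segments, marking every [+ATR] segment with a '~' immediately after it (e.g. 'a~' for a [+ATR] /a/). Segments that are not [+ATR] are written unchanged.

ɔ~ w ɛ~ w i~ w w ʊ a a ɛ~ i~ i~ ɔ

From /i/ at 5 leftward: 4 /w/ transparent; 3 /ɛ/ → [+ATR]; 2 /w/ transparent; 1 /ɔ/ → [+ATR]; word edge.
From /i/ at 12 leftward: 11 /ɛ/ → [+ATR]; 10 /a/ blocks.
From /i/ at 13 leftward: 12 /i/ is itself a trigger — this domain ends here.
Targets with no active source: positions 8 14 stay [-ATR].
[+ATR] positions on the surface: 1 3 5 11 12 13.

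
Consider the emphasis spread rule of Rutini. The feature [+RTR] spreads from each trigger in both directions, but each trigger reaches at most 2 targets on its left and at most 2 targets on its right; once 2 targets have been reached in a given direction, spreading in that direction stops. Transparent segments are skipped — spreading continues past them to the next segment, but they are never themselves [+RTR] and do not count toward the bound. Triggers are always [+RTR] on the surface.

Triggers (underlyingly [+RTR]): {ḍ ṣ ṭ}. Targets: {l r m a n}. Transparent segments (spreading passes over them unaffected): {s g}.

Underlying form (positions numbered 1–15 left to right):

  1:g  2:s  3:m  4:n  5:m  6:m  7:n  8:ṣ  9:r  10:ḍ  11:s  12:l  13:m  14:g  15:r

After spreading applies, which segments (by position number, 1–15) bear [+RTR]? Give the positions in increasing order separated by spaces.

6 7 8 9 10 12 13

From /ṣ/ at 8 rightward: 9 /r/ → [+RTR]; 10 /ḍ/ is itself a trigger — this domain ends here.
From /ṣ/ at 8 leftward: 7 /n/ → [+RTR]; 6 /m/ → [+RTR]; bound reached.
From /ḍ/ at 10 rightward: 11 /s/ transparent; 12 /l/ → [+RTR]; 13 /m/ → [+RTR]; bound reached.
From /ḍ/ at 10 leftward: 9 /r/ → [+RTR]; 8 /ṣ/ is itself a trigger — this domain ends here.
Targets with no active source: positions 3 4 5 15 stay [-emphatic].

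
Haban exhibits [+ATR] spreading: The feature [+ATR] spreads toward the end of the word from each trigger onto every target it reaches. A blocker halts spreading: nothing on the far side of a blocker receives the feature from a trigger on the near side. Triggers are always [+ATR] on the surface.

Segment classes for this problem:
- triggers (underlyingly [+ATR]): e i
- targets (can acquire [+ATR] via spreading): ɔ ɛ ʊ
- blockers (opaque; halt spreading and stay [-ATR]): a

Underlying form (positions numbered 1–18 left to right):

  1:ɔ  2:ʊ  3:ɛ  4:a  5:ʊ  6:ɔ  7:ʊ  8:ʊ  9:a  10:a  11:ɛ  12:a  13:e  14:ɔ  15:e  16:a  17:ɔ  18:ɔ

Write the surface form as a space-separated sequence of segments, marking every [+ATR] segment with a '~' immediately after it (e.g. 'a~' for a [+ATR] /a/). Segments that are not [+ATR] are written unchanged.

ɔ ʊ ɛ a ʊ ɔ ʊ ʊ a a ɛ a e~ ɔ~ e~ a ɔ ɔ

From /e/ at 13 rightward: 14 /ɔ/ → [+ATR]; 15 /e/ is itself a trigger — this domain ends here.
From /e/ at 15 rightward: 16 /a/ blocks.
Targets with no active source: positions 1 2 3 5 6 7 8 11 17 18 stay [-ATR].
[+ATR] positions on the surface: 13 14 15.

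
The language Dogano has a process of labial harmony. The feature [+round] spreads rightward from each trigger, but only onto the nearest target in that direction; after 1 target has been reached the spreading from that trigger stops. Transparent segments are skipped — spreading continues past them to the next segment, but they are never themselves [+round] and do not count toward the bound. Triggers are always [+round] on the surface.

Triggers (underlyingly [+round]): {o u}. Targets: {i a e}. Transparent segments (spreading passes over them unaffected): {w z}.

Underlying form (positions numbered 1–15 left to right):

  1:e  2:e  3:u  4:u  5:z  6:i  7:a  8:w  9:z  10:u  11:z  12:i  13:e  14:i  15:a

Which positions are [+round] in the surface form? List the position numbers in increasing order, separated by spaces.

3 4 6 10 12

From /u/ at 3 rightward: 4 /u/ is itself a trigger — this domain ends here.
From /u/ at 4 rightward: 5 /z/ transparent; 6 /i/ → [+round]; bound reached.
From /u/ at 10 rightward: 11 /z/ transparent; 12 /i/ → [+round]; bound reached.
Targets with no active source: positions 1 2 7 13 14 15 stay [-round].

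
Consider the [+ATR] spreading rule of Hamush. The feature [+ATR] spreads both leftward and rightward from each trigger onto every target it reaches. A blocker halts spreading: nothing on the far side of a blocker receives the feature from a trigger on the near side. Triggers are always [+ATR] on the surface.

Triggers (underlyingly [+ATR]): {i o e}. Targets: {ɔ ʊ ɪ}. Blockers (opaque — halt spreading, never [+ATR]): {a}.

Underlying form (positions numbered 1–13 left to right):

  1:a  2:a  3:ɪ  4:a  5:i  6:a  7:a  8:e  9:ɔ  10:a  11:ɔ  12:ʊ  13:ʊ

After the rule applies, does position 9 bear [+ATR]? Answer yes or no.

From /i/ at 5 rightward: 6 /a/ blocks.
From /i/ at 5 leftward: 4 /a/ blocks.
From /e/ at 8 rightward: 9 /ɔ/ → [+ATR]; 10 /a/ blocks.
From /e/ at 8 leftward: 7 /a/ blocks.
Targets with no active source: positions 3 11 12 13 stay [-ATR].
[+ATR] positions on the surface: 5 8 9.

yes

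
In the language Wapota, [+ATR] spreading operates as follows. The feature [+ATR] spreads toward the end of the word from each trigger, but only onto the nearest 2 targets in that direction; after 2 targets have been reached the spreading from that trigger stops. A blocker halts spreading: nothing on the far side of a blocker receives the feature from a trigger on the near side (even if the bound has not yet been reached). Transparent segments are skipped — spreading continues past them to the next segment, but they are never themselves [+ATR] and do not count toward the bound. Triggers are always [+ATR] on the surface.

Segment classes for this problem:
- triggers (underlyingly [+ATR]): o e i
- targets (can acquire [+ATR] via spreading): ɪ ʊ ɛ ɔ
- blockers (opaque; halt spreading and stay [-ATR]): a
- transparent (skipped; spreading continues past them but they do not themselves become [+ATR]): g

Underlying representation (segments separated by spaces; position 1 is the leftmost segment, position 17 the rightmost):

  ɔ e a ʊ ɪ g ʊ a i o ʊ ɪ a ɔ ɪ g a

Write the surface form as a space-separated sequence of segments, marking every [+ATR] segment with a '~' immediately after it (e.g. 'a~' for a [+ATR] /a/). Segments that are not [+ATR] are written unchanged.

ɔ e~ a ʊ ɪ g ʊ a i~ o~ ʊ~ ɪ~ a ɔ ɪ g a

From /e/ at 2 rightward: 3 /a/ blocks.
From /i/ at 9 rightward: 10 /o/ is itself a trigger — this domain ends here.
From /o/ at 10 rightward: 11 /ʊ/ → [+ATR]; 12 /ɪ/ → [+ATR]; bound reached.
Targets with no active source: positions 1 4 5 7 14 15 stay [-ATR].
[+ATR] positions on the surface: 2 9 10 11 12.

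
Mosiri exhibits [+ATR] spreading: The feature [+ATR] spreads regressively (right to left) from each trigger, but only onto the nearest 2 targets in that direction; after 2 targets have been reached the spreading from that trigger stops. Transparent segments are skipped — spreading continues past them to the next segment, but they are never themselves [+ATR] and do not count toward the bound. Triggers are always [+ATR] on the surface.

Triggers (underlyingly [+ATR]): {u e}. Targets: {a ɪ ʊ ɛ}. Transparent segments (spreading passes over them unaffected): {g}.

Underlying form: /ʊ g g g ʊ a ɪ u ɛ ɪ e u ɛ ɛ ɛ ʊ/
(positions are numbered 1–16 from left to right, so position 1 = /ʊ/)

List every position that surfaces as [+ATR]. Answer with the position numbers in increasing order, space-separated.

From /u/ at 8 leftward: 7 /ɪ/ → [+ATR]; 6 /a/ → [+ATR]; bound reached.
From /e/ at 11 leftward: 10 /ɪ/ → [+ATR]; 9 /ɛ/ → [+ATR]; bound reached.
From /u/ at 12 leftward: 11 /e/ is itself a trigger — this domain ends here.
Targets with no active source: positions 1 5 13 14 15 16 stay [-ATR].

6 7 8 9 10 11 12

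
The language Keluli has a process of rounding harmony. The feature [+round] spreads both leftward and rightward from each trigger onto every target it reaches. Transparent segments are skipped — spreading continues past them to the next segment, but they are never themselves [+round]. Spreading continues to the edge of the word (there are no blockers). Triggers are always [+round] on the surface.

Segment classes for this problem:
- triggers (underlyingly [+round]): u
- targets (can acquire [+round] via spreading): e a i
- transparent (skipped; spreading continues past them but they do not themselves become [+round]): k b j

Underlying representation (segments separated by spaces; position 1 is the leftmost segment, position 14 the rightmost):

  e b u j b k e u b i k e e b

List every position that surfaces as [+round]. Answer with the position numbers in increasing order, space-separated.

From /u/ at 3 rightward: 4 /j/ transparent; 5 /b/ transparent; 6 /k/ transparent; 7 /e/ → [+round]; 8 /u/ is itself a trigger — this domain ends here.
From /u/ at 3 leftward: 2 /b/ transparent; 1 /e/ → [+round]; word edge.
From /u/ at 8 rightward: 9 /b/ transparent; 10 /i/ → [+round]; 11 /k/ transparent; 12 /e/ → [+round]; 13 /e/ → [+round]; 14 /b/ transparent; word edge.
From /u/ at 8 leftward: 7 /e/ → [+round]; 6 /k/ transparent; 5 /b/ transparent; 4 /j/ transparent; 3 /u/ is itself a trigger — this domain ends here.

1 3 7 8 10 12 13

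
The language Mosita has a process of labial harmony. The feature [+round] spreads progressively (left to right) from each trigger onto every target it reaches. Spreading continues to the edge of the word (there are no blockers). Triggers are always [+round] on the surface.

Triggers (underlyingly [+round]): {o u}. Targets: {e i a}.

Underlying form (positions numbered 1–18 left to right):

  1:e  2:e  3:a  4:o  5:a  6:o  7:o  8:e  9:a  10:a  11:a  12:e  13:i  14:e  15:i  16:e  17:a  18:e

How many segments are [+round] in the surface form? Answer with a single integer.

From /o/ at 4 rightward: 5 /a/ → [+round]; 6 /o/ is itself a trigger — this domain ends here.
From /o/ at 6 rightward: 7 /o/ is itself a trigger — this domain ends here.
From /o/ at 7 rightward: 8 /e/ → [+round]; 9 /a/ → [+round]; 10 /a/ → [+round]; 11 /a/ → [+round]; 12 /e/ → [+round]; 13 /i/ → [+round]; 14 /e/ → [+round]; 15 /i/ → [+round]; 16 /e/ → [+round]; 17 /a/ → [+round]; 18 /e/ → [+round]; word edge.
Targets with no active source: positions 1 2 3 stay [-round].
[+round] positions on the surface: 4 5 6 7 8 9 10 11 12 13 14 15 16 17 18.

15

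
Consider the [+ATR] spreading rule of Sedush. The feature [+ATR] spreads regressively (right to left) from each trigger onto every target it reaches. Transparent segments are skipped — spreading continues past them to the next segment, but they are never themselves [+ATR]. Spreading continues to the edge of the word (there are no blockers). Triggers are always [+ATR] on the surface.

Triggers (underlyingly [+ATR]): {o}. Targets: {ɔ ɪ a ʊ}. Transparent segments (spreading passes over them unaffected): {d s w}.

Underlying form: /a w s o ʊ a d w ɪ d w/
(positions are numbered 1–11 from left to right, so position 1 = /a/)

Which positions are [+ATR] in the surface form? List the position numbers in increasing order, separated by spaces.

From /o/ at 4 leftward: 3 /s/ transparent; 2 /w/ transparent; 1 /a/ → [+ATR]; word edge.
Targets with no active source: positions 5 6 9 stay [-ATR].

1 4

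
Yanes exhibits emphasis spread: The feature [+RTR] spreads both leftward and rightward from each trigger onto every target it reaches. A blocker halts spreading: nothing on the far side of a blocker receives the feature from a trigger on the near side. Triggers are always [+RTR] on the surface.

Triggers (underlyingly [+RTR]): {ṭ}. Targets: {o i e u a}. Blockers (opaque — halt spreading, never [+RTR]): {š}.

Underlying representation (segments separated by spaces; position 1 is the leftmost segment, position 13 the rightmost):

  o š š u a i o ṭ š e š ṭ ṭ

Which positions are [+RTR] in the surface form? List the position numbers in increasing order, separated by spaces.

4 5 6 7 8 12 13

From /ṭ/ at 8 rightward: 9 /š/ blocks.
From /ṭ/ at 8 leftward: 7 /o/ → [+RTR]; 6 /i/ → [+RTR]; 5 /a/ → [+RTR]; 4 /u/ → [+RTR]; 3 /š/ blocks.
From /ṭ/ at 12 rightward: 13 /ṭ/ is itself a trigger — this domain ends here.
From /ṭ/ at 12 leftward: 11 /š/ blocks.
From /ṭ/ at 13 rightward: word edge.
From /ṭ/ at 13 leftward: 12 /ṭ/ is itself a trigger — this domain ends here.
Targets with no active source: positions 1 10 stay [-emphatic].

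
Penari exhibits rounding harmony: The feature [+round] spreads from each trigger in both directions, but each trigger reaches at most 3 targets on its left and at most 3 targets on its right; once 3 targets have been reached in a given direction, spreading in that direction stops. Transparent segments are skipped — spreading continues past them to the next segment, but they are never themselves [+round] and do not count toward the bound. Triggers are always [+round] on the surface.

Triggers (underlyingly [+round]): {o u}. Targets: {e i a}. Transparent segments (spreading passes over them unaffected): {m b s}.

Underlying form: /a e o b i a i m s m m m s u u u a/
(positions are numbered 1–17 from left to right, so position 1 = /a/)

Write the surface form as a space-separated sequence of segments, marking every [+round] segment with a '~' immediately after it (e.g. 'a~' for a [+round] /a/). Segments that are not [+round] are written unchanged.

a~ e~ o~ b i~ a~ i~ m s m m m s u~ u~ u~ a~

From /o/ at 3 rightward: 4 /b/ transparent; 5 /i/ → [+round]; 6 /a/ → [+round]; 7 /i/ → [+round]; bound reached.
From /o/ at 3 leftward: 2 /e/ → [+round]; 1 /a/ → [+round]; word edge.
From /u/ at 14 rightward: 15 /u/ is itself a trigger — this domain ends here.
From /u/ at 14 leftward: 13 /s/ transparent; 12 /m/ transparent; 11 /m/ transparent; 10 /m/ transparent; 9 /s/ transparent; 8 /m/ transparent; 7 /i/ → [+round]; 6 /a/ → [+round]; 5 /i/ → [+round]; bound reached.
From /u/ at 15 rightward: 16 /u/ is itself a trigger — this domain ends here.
From /u/ at 15 leftward: 14 /u/ is itself a trigger — this domain ends here.
From /u/ at 16 rightward: 17 /a/ → [+round]; word edge.
From /u/ at 16 leftward: 15 /u/ is itself a trigger — this domain ends here.
[+round] positions on the surface: 1 2 3 5 6 7 14 15 16 17.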